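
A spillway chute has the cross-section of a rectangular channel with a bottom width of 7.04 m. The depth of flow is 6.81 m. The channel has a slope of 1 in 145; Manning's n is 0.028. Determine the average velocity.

Flow area A = b·y = 7.04 × 6.81 = 47.94 m². Wetted perimeter P = b + 2y = 7.04 + 2×6.81 = 20.66 m.
Hydraulic radius R = A/P = 47.94/20.66 = 2.321 m.
From Manning's equation, V = (1/n) R^(2/3) S^(1/2) = (1/0.028) × 2.321^(2/3) × 0.006897^(1/2) = 5.2 m/s.

V = 5.2 m/s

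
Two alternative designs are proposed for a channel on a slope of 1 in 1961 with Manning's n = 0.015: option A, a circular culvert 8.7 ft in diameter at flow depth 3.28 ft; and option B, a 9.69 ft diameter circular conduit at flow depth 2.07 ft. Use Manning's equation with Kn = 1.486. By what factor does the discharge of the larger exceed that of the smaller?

2.27

Channel A: For a circular section of diameter D = 8.7 ft at depth y = 3.28 ft, the central angle is θ = 2 arccos(1 − 2y/D) = 2.645 rad. Then A = (D²/8)(θ − sin θ) = 20.51 ft² and P = Dθ/2 = 11.5 ft. Hydraulic radius R = A/P = 20.51/11.5 = 1.783 ft. Q_A = (1.486/0.015)·20.51·1.783^(2/3)·√0.0005099 = 67.46 ft³/s.
Channel B: For a circular section of diameter D = 9.69 ft at depth y = 2.07 ft, the central angle is θ = 2 arccos(1 − 2y/D) = 1.922 rad. Then A = (D²/8)(θ − sin θ) = 11.54 ft² and P = Dθ/2 = 9.311 ft. Hydraulic radius R = A/P = 11.54/9.311 = 1.239 ft. Q_B = (1.486/0.015)·11.54·1.239^(2/3)·√0.0005099 = 29.77 ft³/s.
The larger discharge is 67.46 ft³/s and the smaller is 29.77 ft³/s; the ratio is 2.27.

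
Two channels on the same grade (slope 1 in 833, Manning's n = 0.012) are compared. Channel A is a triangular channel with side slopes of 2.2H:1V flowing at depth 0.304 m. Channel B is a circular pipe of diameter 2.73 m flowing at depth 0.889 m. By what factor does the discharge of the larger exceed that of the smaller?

Channel A: For a triangular section with side slope z = 2.2: A = zy² = 2.2×0.304² = 0.2033 m²; P = 2y√(1+z²) = 2×0.304×2.417 = 1.469 m. Hydraulic radius R = A/P = 0.2033/1.469 = 0.1384 m. Q_A = (1/0.012)·0.2033·0.1384^(2/3)·√0.0012 = 0.1571 m³/s.
Channel B: For a circular section of diameter D = 2.73 m at depth y = 0.889 m, the central angle is θ = 2 arccos(1 − 2y/D) = 2.429 rad. Then A = (D²/8)(θ − sin θ) = 1.654 m² and P = Dθ/2 = 3.316 m. Hydraulic radius R = A/P = 1.654/3.316 = 0.4988 m. Q_B = (1/0.012)·1.654·0.4988^(2/3)·√0.0012 = 3.004 m³/s.
The larger discharge is 3.004 m³/s and the smaller is 0.1571 m³/s; the ratio is 19.1.

19.1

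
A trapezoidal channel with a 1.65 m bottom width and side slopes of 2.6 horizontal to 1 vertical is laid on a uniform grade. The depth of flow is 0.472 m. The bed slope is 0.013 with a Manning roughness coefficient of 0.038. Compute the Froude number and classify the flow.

With bottom width b = 1.65 m and side slope z = 2.6: A = (b + zy)y = (1.65 + 2.6×0.472)×0.472 = 1.358 m²; P = b + 2y√(1+z²) = 1.65 + 2×0.472×2.786 = 4.28 m.
Hydraulic radius R = A/P = 1.358/4.28 = 0.3173 m.
V = (1/n) R^(2/3) √S = (1/0.038) × 0.3173^(2/3) × √0.013 = 1.396 m/s. Hydraulic depth D_h = A/T = 1.358/4.104 = 0.3309 m.
Froude number Fr = V/√(g·D_h) = 1.396/√(9.81×0.3309) = 0.775, which is less than 1, so the flow is subcritical.

subcritical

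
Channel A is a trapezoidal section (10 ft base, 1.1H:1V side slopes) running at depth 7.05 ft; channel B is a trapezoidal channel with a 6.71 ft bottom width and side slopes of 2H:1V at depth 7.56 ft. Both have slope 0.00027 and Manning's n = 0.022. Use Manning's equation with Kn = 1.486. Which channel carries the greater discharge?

Channel A: With bottom width b = 10 ft and side slope z = 1.1: A = (b + zy)y = (10 + 1.1×7.05)×7.05 = 125.2 ft²; P = b + 2y√(1+z²) = 10 + 2×7.05×1.487 = 30.96 ft. Hydraulic radius R = A/P = 125.2/30.96 = 4.043 ft. Q_A = (1.486/0.022)·125.2·4.043^(2/3)·√0.00027 = 352.6 ft³/s.
Channel B: With bottom width b = 6.71 ft and side slope z = 2: A = (b + zy)y = (6.71 + 2×7.56)×7.56 = 165 ft²; P = b + 2y√(1+z²) = 6.71 + 2×7.56×2.236 = 40.52 ft. Hydraulic radius R = A/P = 165/40.52 = 4.073 ft. Q_B = (1.486/0.022)·165·4.073^(2/3)·√0.00027 = 467.2 ft³/s.
Q_A = 352.6 ft³/s vs Q_B = 467.2 ft³/s, so channel B carries more.

channel B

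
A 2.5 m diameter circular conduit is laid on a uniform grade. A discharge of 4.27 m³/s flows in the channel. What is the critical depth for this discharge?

y_c = 0.924 m

At critical depth, Q² T / (g A³) = 1, i.e. A³/T = Q²/g = 4.27²/9.81 = 1.859.
Trying y = 0.998 m: A³/T = 2.497 — over.
Trying y = 0.682 m: A³/T = 0.5733 — short.
Trying y = 0.924 m: A³/T = 1.857 — ≈ 1.859.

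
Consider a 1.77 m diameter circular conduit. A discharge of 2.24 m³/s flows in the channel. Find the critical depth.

At critical depth, Q² T / (g A³) = 1, i.e. A³/T = Q²/g = 2.24²/9.81 = 0.5115.
At y = 0.858 m: A³/T = 0.9346 — over.
At y = 0.503 m: A³/T = 0.1196 — short.
At y = 0.733 m: A³/T = 0.5115 — ≈ 0.5115.

y_c = 0.733 m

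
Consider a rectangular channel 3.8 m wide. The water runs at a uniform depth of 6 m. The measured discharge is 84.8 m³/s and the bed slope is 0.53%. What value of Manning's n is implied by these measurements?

n = 0.025

Flow area A = b·y = 3.8 × 6 = 22.8 m². Wetted perimeter P = b + 2y = 3.8 + 2×6 = 15.8 m.
Hydraulic radius R = A/P = 22.8/15.8 = 1.443 m.
Rearranging Manning's equation: n = (1/Q) A R^(2/3) S^(1/2) = (1/84.8) × 22.8 × 1.443^(2/3) × √0.0053 = 0.025.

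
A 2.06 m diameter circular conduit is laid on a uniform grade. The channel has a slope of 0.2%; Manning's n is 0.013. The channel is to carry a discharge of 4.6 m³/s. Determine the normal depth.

y_n = 1.18 m

Manning's equation rearranged: A R^(2/3) = nQ / (1·√S) = 0.013 × 4.6 / (√0.002) = 1.337.
At y = 0.929 m: A R^(2/3) = 0.8954 — low.
At y = 1.37 m: A R^(2/3) = 1.673 — high.
At y = 1.18 m: A R^(2/3) = 1.339 — ≈ 1.337.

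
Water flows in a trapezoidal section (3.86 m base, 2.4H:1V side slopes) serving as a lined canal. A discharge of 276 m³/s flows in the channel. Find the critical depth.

y_c = 4.13 m

At critical depth, Q² T / (g A³) = 1, i.e. A³/T = Q²/g = 276²/9.81 = 7765.
Try y = 5.2 m: A³/T = 21280 — over.
Try y = 3.23 m: A³/T = 2725 — short.
Try y = 4.13 m: A³/T = 7769 — close enough.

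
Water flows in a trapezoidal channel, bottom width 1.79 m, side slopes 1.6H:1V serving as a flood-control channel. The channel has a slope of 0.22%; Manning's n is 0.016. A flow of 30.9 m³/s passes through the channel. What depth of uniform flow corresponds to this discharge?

Manning's equation rearranged: A R^(2/3) = nQ / (1·√S) = 0.016 × 30.9 / (√0.0022) = 10.54.
Try y = 1.39 m: A R^(2/3) = 4.78 — too small.
Try y = 2.33 m: A R^(2/3) = 14.64 — too large.
Try y = 2.01 m: A R^(2/3) = 10.55 — close enough.

y_n = 2.01 m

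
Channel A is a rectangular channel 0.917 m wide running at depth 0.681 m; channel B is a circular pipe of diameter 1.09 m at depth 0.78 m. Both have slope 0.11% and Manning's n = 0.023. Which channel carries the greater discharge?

channel B

Channel A: Flow area A = b·y = 0.917 × 0.681 = 0.6245 m². Wetted perimeter P = b + 2y = 0.917 + 2×0.681 = 2.279 m. Hydraulic radius R = A/P = 0.6245/2.279 = 0.274 m. Q_A = (1/0.023)·0.6245·0.274^(2/3)·√0.0011 = 0.3799 m³/s.
Channel B: For a circular section of diameter D = 1.09 m at depth y = 0.78 m, the central angle is θ = 2 arccos(1 − 2y/D) = 4.033 rad. Then A = (D²/8)(θ − sin θ) = 0.7145 m² and P = Dθ/2 = 2.198 m. Hydraulic radius R = A/P = 0.7145/2.198 = 0.3251 m. Q_B = (1/0.023)·0.7145·0.3251^(2/3)·√0.0011 = 0.4871 m³/s.
Q_A = 0.3799 m³/s vs Q_B = 0.4871 m³/s, so channel B carries more.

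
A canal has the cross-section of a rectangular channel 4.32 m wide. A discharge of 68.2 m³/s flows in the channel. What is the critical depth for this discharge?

For a rectangular channel, critical depth y_c = (q²/g)^(1/3) where q = Q/b = 68.2/4.32 = 15.79 m²/s.
So y_c = (15.79²/9.81)^(1/3) = 2.94 m.

y_c = 2.94 m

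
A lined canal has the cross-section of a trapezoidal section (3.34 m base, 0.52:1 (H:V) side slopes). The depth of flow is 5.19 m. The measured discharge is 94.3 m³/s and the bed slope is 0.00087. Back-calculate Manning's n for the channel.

With bottom width b = 3.34 m and side slope z = 0.52: A = (b + zy)y = (3.34 + 0.52×5.19)×5.19 = 31.34 m²; P = b + 2y√(1+z²) = 3.34 + 2×5.19×1.127 = 15.04 m.
Hydraulic radius R = A/P = 31.34/15.04 = 2.084 m.
Rearranging Manning's equation: n = (1/Q) A R^(2/3) S^(1/2) = (1/94.3) × 31.34 × 2.084^(2/3) × √0.00087 = 0.016.

n = 0.016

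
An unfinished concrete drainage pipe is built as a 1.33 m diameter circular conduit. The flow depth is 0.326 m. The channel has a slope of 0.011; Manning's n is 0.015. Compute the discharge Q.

Q = 0.614 m³/s

For a circular section of diameter D = 1.33 m at depth y = 0.326 m, the central angle is θ = 2 arccos(1 − 2y/D) = 2.072 rad. Then A = (D²/8)(θ − sin θ) = 0.2641 m² and P = Dθ/2 = 1.378 m.
Hydraulic radius R = A/P = 0.2641/1.378 = 0.1917 m.
Manning's equation: Q = (1/n) A R^(2/3) S^(1/2) = (1/0.015) × 0.2641 × 0.1917^(2/3) × 0.011^(1/2) = 0.614 m³/s.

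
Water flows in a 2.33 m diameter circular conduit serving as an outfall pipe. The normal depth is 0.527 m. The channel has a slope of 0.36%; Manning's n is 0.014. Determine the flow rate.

For a circular section of diameter D = 2.33 m at depth y = 0.527 m, the central angle is θ = 2 arccos(1 − 2y/D) = 1.983 rad. Then A = (D²/8)(θ − sin θ) = 0.7235 m² and P = Dθ/2 = 2.31 m.
Hydraulic radius R = A/P = 0.7235/2.31 = 0.3132 m.
Manning's equation: Q = (1/n) A R^(2/3) S^(1/2) = (1/0.014) × 0.7235 × 0.3132^(2/3) × 0.0036^(1/2) = 1.43 m³/s.

Q = 1.43 m³/s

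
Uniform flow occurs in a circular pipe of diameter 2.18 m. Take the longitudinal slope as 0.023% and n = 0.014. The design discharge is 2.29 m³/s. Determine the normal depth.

y_n = 1.54 m

Manning's equation rearranged: A R^(2/3) = nQ / (1·√S) = 0.014 × 2.29 / (√0.00023) = 2.114.
Try y = 1.71 m: A R^(2/3) = 2.386 — over.
Try y = 1.39 m: A R^(2/3) = 1.832 — short.
Try y = 1.54 m: A R^(2/3) = 2.11 — ≈ 2.114.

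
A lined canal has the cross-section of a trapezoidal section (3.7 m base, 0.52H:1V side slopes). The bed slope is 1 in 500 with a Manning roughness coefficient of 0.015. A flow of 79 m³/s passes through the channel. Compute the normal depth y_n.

y_n = 3.45 m

Manning's equation rearranged: A R^(2/3) = nQ / (1·√S) = 0.015 × 79 / (√0.002) = 26.5.
Try y = 2.94 m: A R^(2/3) = 20.04 — too small.
Try y = 3.75 m: A R^(2/3) = 30.69 — too large.
Try y = 3.45 m: A R^(2/3) = 26.48 — ≈ 26.5.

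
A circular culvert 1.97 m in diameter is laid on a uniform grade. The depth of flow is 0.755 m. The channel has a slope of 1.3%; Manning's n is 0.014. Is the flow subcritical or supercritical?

For a circular section of diameter D = 1.97 m at depth y = 0.755 m, the central angle is θ = 2 arccos(1 − 2y/D) = 2.67 rad. Then A = (D²/8)(θ − sin θ) = 1.075 m² and P = Dθ/2 = 2.63 m.
Hydraulic radius R = A/P = 1.075/2.63 = 0.4087 m.
V = (1/n) R^(2/3) √S = (1/0.014) × 0.4087^(2/3) × √0.013 = 4.486 m/s. Hydraulic depth D_h = A/T = 1.075/1.916 = 0.5612 m.
Froude number Fr = V/√(g·D_h) = 4.486/√(9.81×0.5612) = 1.91, which is greater than 1, so the flow is supercritical.

supercritical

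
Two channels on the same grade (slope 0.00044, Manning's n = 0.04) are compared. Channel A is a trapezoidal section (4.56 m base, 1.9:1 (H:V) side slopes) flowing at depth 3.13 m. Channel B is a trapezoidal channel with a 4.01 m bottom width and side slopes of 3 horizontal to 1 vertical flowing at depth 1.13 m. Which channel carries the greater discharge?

Channel A: With bottom width b = 4.56 m and side slope z = 1.9: A = (b + zy)y = (4.56 + 1.9×3.13)×3.13 = 32.89 m²; P = b + 2y√(1+z²) = 4.56 + 2×3.13×2.147 = 18 m. Hydraulic radius R = A/P = 32.89/18 = 1.827 m. Q_A = (1/0.04)·32.89·1.827^(2/3)·√0.00044 = 25.77 m³/s.
Channel B: With bottom width b = 4.01 m and side slope z = 3: A = (b + zy)y = (4.01 + 3×1.13)×1.13 = 8.362 m²; P = b + 2y√(1+z²) = 4.01 + 2×1.13×3.162 = 11.16 m. Hydraulic radius R = A/P = 8.362/11.16 = 0.7495 m. Q_B = (1/0.04)·8.362·0.7495^(2/3)·√0.00044 = 3.618 m³/s.
Q_A = 25.77 m³/s vs Q_B = 3.618 m³/s, so channel A carries more.

channel A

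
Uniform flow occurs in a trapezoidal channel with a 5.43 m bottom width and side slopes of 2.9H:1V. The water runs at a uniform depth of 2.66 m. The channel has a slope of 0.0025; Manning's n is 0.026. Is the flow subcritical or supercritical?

With bottom width b = 5.43 m and side slope z = 2.9: A = (b + zy)y = (5.43 + 2.9×2.66)×2.66 = 34.96 m²; P = b + 2y√(1+z²) = 5.43 + 2×2.66×3.068 = 21.75 m.
Hydraulic radius R = A/P = 34.96/21.75 = 1.608 m.
V = (1/n) R^(2/3) √S = (1/0.026) × 1.608^(2/3) × √0.0025 = 2.639 m/s. Hydraulic depth D_h = A/T = 34.96/20.86 = 1.676 m.
Froude number Fr = V/√(g·D_h) = 2.639/√(9.81×1.676) = 0.651, which is less than 1, so the flow is subcritical.

subcritical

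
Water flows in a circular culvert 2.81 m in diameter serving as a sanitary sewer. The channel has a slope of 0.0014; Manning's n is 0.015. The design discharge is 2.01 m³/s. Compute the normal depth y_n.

y_n = 0.771 m

Manning's equation rearranged: A R^(2/3) = nQ / (1·√S) = 0.015 × 2.01 / (√0.0014) = 0.8058.
At y = 0.545 m: A R^(2/3) = 0.4033 — short.
At y = 0.9 m: A R^(2/3) = 1.089 — over.
At y = 0.771 m: A R^(2/3) = 0.8065 — ≈ 0.8058.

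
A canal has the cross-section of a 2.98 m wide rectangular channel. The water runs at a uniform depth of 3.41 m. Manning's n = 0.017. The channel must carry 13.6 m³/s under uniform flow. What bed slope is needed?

S = 0.000493

Flow area A = b·y = 2.98 × 3.41 = 10.16 m². Wetted perimeter P = b + 2y = 2.98 + 2×3.41 = 9.8 m.
Hydraulic radius R = A/P = 10.16/9.8 = 1.037 m.
From Manning's equation, S = [nQ / (1 A R^(2/3))]² = [0.017 × 13.6 / (1 × 10.16 × 1.037^(2/3))]² = 0.000493.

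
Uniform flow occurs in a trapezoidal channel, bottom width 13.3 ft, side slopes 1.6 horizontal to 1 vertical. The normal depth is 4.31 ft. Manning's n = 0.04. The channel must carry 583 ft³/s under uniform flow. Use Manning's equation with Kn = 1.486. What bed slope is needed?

With bottom width b = 13.3 ft and side slope z = 1.6: A = (b + zy)y = (13.3 + 1.6×4.31)×4.31 = 87.04 ft²; P = b + 2y√(1+z²) = 13.3 + 2×4.31×1.887 = 29.56 ft.
Hydraulic radius R = A/P = 87.04/29.56 = 2.944 ft.
From Manning's equation, S = [nQ / (1.486 A R^(2/3))]² = [0.04 × 583 / (1.486 × 87.04 × 2.944^(2/3))]² = 0.0077.

S = 0.0077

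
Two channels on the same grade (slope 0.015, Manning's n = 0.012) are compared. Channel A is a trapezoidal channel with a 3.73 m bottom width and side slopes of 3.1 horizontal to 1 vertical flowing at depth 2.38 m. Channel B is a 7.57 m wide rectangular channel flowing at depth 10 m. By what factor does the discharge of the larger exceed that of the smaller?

4.54

Channel A: With bottom width b = 3.73 m and side slope z = 3.1: A = (b + zy)y = (3.73 + 3.1×2.38)×2.38 = 26.44 m²; P = b + 2y√(1+z²) = 3.73 + 2×2.38×3.257 = 19.23 m. Hydraulic radius R = A/P = 26.44/19.23 = 1.374 m. Q_A = (1/0.012)·26.44·1.374^(2/3)·√0.015 = 333.6 m³/s.
Channel B: Flow area A = b·y = 7.57 × 10 = 75.7 m². Wetted perimeter P = b + 2y = 7.57 + 2×10 = 27.57 m. Hydraulic radius R = A/P = 75.7/27.57 = 2.746 m. Q_B = (1/0.012)·75.7·2.746^(2/3)·√0.015 = 1515 m³/s.
The larger discharge is 1515 m³/s and the smaller is 333.6 m³/s; the ratio is 4.54.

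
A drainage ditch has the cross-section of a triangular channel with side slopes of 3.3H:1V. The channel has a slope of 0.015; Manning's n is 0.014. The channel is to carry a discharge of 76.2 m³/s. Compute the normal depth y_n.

y_n = 1.73 m

Manning's equation rearranged: A R^(2/3) = nQ / (1·√S) = 0.014 × 76.2 / (√0.015) = 8.71.
Try y = 1.94 m: A R^(2/3) = 11.82 — high.
Try y = 1.2 m: A R^(2/3) = 3.283 — low.
Try y = 1.73 m: A R^(2/3) = 8.708 — matches.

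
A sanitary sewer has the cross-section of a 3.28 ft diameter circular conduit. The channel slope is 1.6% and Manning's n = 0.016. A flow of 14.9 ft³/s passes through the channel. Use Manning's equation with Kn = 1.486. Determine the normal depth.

y_n = 0.919 ft

Manning's equation rearranged: A R^(2/3) = nQ / (1.486·√S) = 0.016 × 14.9 / (1.486 × √0.016) = 1.268.
At y = 0.796 ft: A R^(2/3) = 0.9559 — low.
At y = 1.16 ft: A R^(2/3) = 1.985 — high.
At y = 0.919 ft: A R^(2/3) = 1.269 — ≈ 1.268.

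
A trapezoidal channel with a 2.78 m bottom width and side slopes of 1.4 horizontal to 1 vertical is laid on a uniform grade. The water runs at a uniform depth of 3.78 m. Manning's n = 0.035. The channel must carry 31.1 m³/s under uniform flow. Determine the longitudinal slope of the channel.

With bottom width b = 2.78 m and side slope z = 1.4: A = (b + zy)y = (2.78 + 1.4×3.78)×3.78 = 30.51 m²; P = b + 2y√(1+z²) = 2.78 + 2×3.78×1.72 = 15.79 m.
Hydraulic radius R = A/P = 30.51/15.79 = 1.933 m.
From Manning's equation, S = [nQ / (1 A R^(2/3))]² = [0.035 × 31.1 / (1 × 30.51 × 1.933^(2/3))]² = 0.000529.

S = 0.000529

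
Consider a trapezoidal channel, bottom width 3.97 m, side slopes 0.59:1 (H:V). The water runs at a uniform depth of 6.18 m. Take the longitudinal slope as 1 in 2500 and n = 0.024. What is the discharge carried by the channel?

Q = 73.6 m³/s

With bottom width b = 3.97 m and side slope z = 0.59: A = (b + zy)y = (3.97 + 0.59×6.18)×6.18 = 47.07 m²; P = b + 2y√(1+z²) = 3.97 + 2×6.18×1.161 = 18.32 m.
Hydraulic radius R = A/P = 47.07/18.32 = 2.569 m.
Manning's equation: Q = (1/n) A R^(2/3) S^(1/2) = (1/0.024) × 47.07 × 2.569^(2/3) × 0.0004^(1/2) = 73.6 m³/s.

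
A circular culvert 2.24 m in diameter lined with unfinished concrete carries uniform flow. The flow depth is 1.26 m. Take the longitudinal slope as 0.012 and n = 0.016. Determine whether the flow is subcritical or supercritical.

For a circular section of diameter D = 2.24 m at depth y = 1.26 m, the central angle is θ = 2 arccos(1 − 2y/D) = 3.392 rad. Then A = (D²/8)(θ − sin θ) = 2.283 m² and P = Dθ/2 = 3.799 m.
Hydraulic radius R = A/P = 2.283/3.799 = 0.6009 m.
V = (1/n) R^(2/3) √S = (1/0.016) × 0.6009^(2/3) × √0.012 = 4.876 m/s. Hydraulic depth D_h = A/T = 2.283/2.222 = 1.027 m.
Froude number Fr = V/√(g·D_h) = 4.876/√(9.81×1.027) = 1.54, which is greater than 1, so the flow is supercritical.

supercritical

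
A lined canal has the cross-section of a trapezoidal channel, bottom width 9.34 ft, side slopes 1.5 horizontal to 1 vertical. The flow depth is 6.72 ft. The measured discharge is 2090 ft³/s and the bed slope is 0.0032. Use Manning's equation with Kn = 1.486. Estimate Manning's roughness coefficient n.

With bottom width b = 9.34 ft and side slope z = 1.5: A = (b + zy)y = (9.34 + 1.5×6.72)×6.72 = 130.5 ft²; P = b + 2y√(1+z²) = 9.34 + 2×6.72×1.803 = 33.57 ft.
Hydraulic radius R = A/P = 130.5/33.57 = 3.888 ft.
Rearranging Manning's equation: n = (1.486/Q) A R^(2/3) S^(1/2) = (1.486/2090) × 130.5 × 3.888^(2/3) × √0.0032 = 0.013.

n = 0.013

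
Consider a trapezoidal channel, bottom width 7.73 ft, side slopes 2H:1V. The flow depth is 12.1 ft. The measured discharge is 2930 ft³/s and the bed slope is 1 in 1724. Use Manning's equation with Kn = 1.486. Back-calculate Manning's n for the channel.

n = 0.016

With bottom width b = 7.73 ft and side slope z = 2: A = (b + zy)y = (7.73 + 2×12.1)×12.1 = 386.4 ft²; P = b + 2y√(1+z²) = 7.73 + 2×12.1×2.236 = 61.84 ft.
Hydraulic radius R = A/P = 386.4/61.84 = 6.247 ft.
Rearranging Manning's equation: n = (1.486/Q) A R^(2/3) S^(1/2) = (1.486/2930) × 386.4 × 6.247^(2/3) × √0.00058 = 0.016.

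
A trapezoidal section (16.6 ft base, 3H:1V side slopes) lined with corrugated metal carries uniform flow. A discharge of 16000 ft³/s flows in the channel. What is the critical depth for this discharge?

At critical depth, Q² T / (g A³) = 1, i.e. A³/T = Q²/g = 16000²/32.2 = 7950000.
At y = 16.7 ft: A³/T = 11830000 — over.
At y = 12.9 ft: A³/T = 3862000 — short.
At y = 15.2 ft: A³/T = 7839000 — close enough.

y_c = 15.2 ft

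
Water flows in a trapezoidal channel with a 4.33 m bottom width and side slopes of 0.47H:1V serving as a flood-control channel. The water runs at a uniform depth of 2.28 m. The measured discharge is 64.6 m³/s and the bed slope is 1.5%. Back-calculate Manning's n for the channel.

n = 0.028

With bottom width b = 4.33 m and side slope z = 0.47: A = (b + zy)y = (4.33 + 0.47×2.28)×2.28 = 12.32 m²; P = b + 2y√(1+z²) = 4.33 + 2×2.28×1.105 = 9.369 m.
Hydraulic radius R = A/P = 12.32/9.369 = 1.315 m.
Rearranging Manning's equation: n = (1/Q) A R^(2/3) S^(1/2) = (1/64.6) × 12.32 × 1.315^(2/3) × √0.015 = 0.028.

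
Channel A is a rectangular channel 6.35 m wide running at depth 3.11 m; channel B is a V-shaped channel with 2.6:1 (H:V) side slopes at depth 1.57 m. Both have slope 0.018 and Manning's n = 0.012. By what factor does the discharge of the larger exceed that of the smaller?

5.12

Channel A: Flow area A = b·y = 6.35 × 3.11 = 19.75 m². Wetted perimeter P = b + 2y = 6.35 + 2×3.11 = 12.57 m. Hydraulic radius R = A/P = 19.75/12.57 = 1.571 m. Q_A = (1/0.012)·19.75·1.571^(2/3)·√0.018 = 298.4 m³/s.
Channel B: For a triangular section with side slope z = 2.6: A = zy² = 2.6×1.57² = 6.409 m²; P = 2y√(1+z²) = 2×1.57×2.786 = 8.747 m. Hydraulic radius R = A/P = 6.409/8.747 = 0.7327 m. Q_B = (1/0.012)·6.409·0.7327^(2/3)·√0.018 = 58.23 m³/s.
The larger discharge is 298.4 m³/s and the smaller is 58.23 m³/s; the ratio is 5.12.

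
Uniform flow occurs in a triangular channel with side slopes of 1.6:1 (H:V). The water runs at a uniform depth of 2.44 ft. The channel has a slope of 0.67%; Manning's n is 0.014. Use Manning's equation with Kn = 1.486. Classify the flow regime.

supercritical

For a triangular section with side slope z = 1.6: A = zy² = 1.6×2.44² = 9.526 ft²; P = 2y√(1+z²) = 2×2.44×1.887 = 9.208 ft.
Hydraulic radius R = A/P = 9.526/9.208 = 1.035 ft.
V = (1.486/n) R^(2/3) √S = (1.486/0.014) × 1.035^(2/3) × √0.0067 = 8.887 ft/s. Hydraulic depth D_h = A/T = 9.526/7.808 = 1.22 ft.
Froude number Fr = V/√(g·D_h) = 8.887/√(32.2×1.22) = 1.42, which is greater than 1, so the flow is supercritical.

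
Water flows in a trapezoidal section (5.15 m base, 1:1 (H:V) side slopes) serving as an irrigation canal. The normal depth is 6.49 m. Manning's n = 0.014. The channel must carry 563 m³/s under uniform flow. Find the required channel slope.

With bottom width b = 5.15 m and side slope z = 1: A = (b + zy)y = (5.15 + 1×6.49)×6.49 = 75.54 m²; P = b + 2y√(1+z²) = 5.15 + 2×6.49×1.414 = 23.51 m.
Hydraulic radius R = A/P = 75.54/23.51 = 3.214 m.
From Manning's equation, S = [nQ / (1 A R^(2/3))]² = [0.014 × 563 / (1 × 75.54 × 3.214^(2/3))]² = 0.0023.

S = 0.0023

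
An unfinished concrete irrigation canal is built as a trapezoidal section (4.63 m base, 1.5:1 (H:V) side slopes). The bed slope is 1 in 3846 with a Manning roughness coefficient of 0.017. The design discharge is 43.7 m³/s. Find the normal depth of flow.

y_n = 3.21 m

Manning's equation rearranged: A R^(2/3) = nQ / (1·√S) = 0.017 × 43.7 / (√0.00026) = 46.07.
Try y = 3.82 m: A R^(2/3) = 65.93 — high.
Try y = 3.21 m: A R^(2/3) = 46.04 — ≈ 46.07.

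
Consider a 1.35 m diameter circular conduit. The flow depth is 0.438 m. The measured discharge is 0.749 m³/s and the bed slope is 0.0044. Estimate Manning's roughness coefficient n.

n = 0.014

For a circular section of diameter D = 1.35 m at depth y = 0.438 m, the central angle is θ = 2 arccos(1 − 2y/D) = 2.424 rad. Then A = (D²/8)(θ − sin θ) = 0.4024 m² and P = Dθ/2 = 1.636 m.
Hydraulic radius R = A/P = 0.4024/1.636 = 0.246 m.
Rearranging Manning's equation: n = (1/Q) A R^(2/3) S^(1/2) = (1/0.749) × 0.4024 × 0.246^(2/3) × √0.0044 = 0.014.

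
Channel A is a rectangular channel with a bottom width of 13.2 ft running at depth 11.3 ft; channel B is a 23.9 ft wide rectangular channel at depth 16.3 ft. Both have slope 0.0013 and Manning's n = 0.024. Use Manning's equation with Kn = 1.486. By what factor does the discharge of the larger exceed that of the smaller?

3.65

Channel A: Flow area A = b·y = 13.2 × 11.3 = 149.2 ft². Wetted perimeter P = b + 2y = 13.2 + 2×11.3 = 35.8 ft. Hydraulic radius R = A/P = 149.2/35.8 = 4.166 ft. Q_A = (1.486/0.024)·149.2·4.166^(2/3)·√0.0013 = 862.2 ft³/s.
Channel B: Flow area A = b·y = 23.9 × 16.3 = 389.6 ft². Wetted perimeter P = b + 2y = 23.9 + 2×16.3 = 56.5 ft. Hydraulic radius R = A/P = 389.6/56.5 = 6.895 ft. Q_B = (1.486/0.024)·389.6·6.895^(2/3)·√0.0013 = 3151 ft³/s.
The larger discharge is 3151 ft³/s and the smaller is 862.2 ft³/s; the ratio is 3.65.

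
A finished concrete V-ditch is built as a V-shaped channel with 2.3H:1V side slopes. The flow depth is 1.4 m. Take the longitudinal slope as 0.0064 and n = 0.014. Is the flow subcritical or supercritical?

supercritical

For a triangular section with side slope z = 2.3: A = zy² = 2.3×1.4² = 4.508 m²; P = 2y√(1+z²) = 2×1.4×2.508 = 7.022 m.
Hydraulic radius R = A/P = 4.508/7.022 = 0.6419 m.
V = (1/n) R^(2/3) √S = (1/0.014) × 0.6419^(2/3) × √0.0064 = 4.252 m/s. Hydraulic depth D_h = A/T = 4.508/6.44 = 0.7 m.
Froude number Fr = V/√(g·D_h) = 4.252/√(9.81×0.7) = 1.62, which is greater than 1, so the flow is supercritical.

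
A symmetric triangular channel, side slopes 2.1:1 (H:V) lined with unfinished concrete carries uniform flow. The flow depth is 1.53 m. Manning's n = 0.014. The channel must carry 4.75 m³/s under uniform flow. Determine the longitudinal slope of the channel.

S = 0.0003

For a triangular section with side slope z = 2.1: A = zy² = 2.1×1.53² = 4.916 m²; P = 2y√(1+z²) = 2×1.53×2.326 = 7.117 m.
Hydraulic radius R = A/P = 4.916/7.117 = 0.6907 m.
From Manning's equation, S = [nQ / (1 A R^(2/3))]² = [0.014 × 4.75 / (1 × 4.916 × 0.6907^(2/3))]² = 0.0003.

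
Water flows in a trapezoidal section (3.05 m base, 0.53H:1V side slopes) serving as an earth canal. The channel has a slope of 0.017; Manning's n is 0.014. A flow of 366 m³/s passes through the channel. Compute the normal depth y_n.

Manning's equation rearranged: A R^(2/3) = nQ / (1·√S) = 0.014 × 366 / (√0.017) = 39.3.
Trying y = 5.09 m: A R^(2/3) = 46.56 — high.
Trying y = 3.23 m: A R^(2/3) = 20.02 — low.
Trying y = 4.66 m: A R^(2/3) = 39.34 — close enough.

y_n = 4.66 m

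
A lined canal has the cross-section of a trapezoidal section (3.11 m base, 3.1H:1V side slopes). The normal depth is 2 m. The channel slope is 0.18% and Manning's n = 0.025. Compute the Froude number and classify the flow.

subcritical

With bottom width b = 3.11 m and side slope z = 3.1: A = (b + zy)y = (3.11 + 3.1×2)×2 = 18.62 m²; P = b + 2y√(1+z²) = 3.11 + 2×2×3.257 = 16.14 m.
Hydraulic radius R = A/P = 18.62/16.14 = 1.154 m.
V = (1/n) R^(2/3) √S = (1/0.025) × 1.154^(2/3) × √0.0018 = 1.867 m/s. Hydraulic depth D_h = A/T = 18.62/15.51 = 1.201 m.
Froude number Fr = V/√(g·D_h) = 1.867/√(9.81×1.201) = 0.544, which is less than 1, so the flow is subcritical.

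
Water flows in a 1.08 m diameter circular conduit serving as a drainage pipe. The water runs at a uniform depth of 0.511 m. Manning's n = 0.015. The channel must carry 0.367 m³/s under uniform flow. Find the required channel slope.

S = 0.001

For a circular section of diameter D = 1.08 m at depth y = 0.511 m, the central angle is θ = 2 arccos(1 − 2y/D) = 3.034 rad. Then A = (D²/8)(θ − sin θ) = 0.4267 m² and P = Dθ/2 = 1.638 m.
Hydraulic radius R = A/P = 0.4267/1.638 = 0.2605 m.
From Manning's equation, S = [nQ / (1 A R^(2/3))]² = [0.015 × 0.367 / (1 × 0.4267 × 0.2605^(2/3))]² = 0.001.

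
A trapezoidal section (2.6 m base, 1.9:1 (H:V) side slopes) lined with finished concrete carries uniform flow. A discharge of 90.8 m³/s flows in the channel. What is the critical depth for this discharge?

y_c = 2.81 m

At critical depth, Q² T / (g A³) = 1, i.e. A³/T = Q²/g = 90.8²/9.81 = 840.4.
Trying y = 2.25 m: A³/T = 332 — short.
Trying y = 3.19 m: A³/T = 1433 — over.
Trying y = 2.81 m: A³/T = 836.1 — ≈ 840.4.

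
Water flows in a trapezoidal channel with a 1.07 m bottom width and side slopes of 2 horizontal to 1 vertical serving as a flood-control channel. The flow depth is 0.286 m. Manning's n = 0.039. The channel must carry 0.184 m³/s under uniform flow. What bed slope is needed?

S = 0.002

With bottom width b = 1.07 m and side slope z = 2: A = (b + zy)y = (1.07 + 2×0.286)×0.286 = 0.4696 m²; P = b + 2y√(1+z²) = 1.07 + 2×0.286×2.236 = 2.349 m.
Hydraulic radius R = A/P = 0.4696/2.349 = 0.1999 m.
From Manning's equation, S = [nQ / (1 A R^(2/3))]² = [0.039 × 0.184 / (1 × 0.4696 × 0.1999^(2/3))]² = 0.002.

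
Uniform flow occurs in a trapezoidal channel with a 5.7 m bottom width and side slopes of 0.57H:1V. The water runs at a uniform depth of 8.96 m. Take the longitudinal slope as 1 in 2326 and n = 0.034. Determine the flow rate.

Q = 141 m³/s

With bottom width b = 5.7 m and side slope z = 0.57: A = (b + zy)y = (5.7 + 0.57×8.96)×8.96 = 96.83 m²; P = b + 2y√(1+z²) = 5.7 + 2×8.96×1.151 = 26.33 m.
Hydraulic radius R = A/P = 96.83/26.33 = 3.678 m.
Manning's equation: Q = (1/n) A R^(2/3) S^(1/2) = (1/0.034) × 96.83 × 3.678^(2/3) × 0.0004299^(1/2) = 141 m³/s.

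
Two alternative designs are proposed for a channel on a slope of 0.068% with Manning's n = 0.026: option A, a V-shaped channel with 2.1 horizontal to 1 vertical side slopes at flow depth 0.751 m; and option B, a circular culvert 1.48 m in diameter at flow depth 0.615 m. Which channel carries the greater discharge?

Channel A: For a triangular section with side slope z = 2.1: A = zy² = 2.1×0.751² = 1.184 m²; P = 2y√(1+z²) = 2×0.751×2.326 = 3.494 m. Hydraulic radius R = A/P = 1.184/3.494 = 0.339 m. Q_A = (1/0.026)·1.184·0.339^(2/3)·√0.00068 = 0.5776 m³/s.
Channel B: For a circular section of diameter D = 1.48 m at depth y = 0.615 m, the central angle is θ = 2 arccos(1 − 2y/D) = 2.802 rad. Then A = (D²/8)(θ − sin θ) = 0.6761 m² and P = Dθ/2 = 2.074 m. Hydraulic radius R = A/P = 0.6761/2.074 = 0.326 m. Q_B = (1/0.026)·0.6761·0.326^(2/3)·√0.00068 = 0.3212 m³/s.
Q_A = 0.5776 m³/s vs Q_B = 0.3212 m³/s, so channel A carries more.

channel A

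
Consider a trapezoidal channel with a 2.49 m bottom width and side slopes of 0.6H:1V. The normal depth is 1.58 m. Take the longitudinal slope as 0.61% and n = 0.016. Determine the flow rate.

Q = 24.3 m³/s

With bottom width b = 2.49 m and side slope z = 0.6: A = (b + zy)y = (2.49 + 0.6×1.58)×1.58 = 5.432 m²; P = b + 2y√(1+z²) = 2.49 + 2×1.58×1.166 = 6.175 m.
Hydraulic radius R = A/P = 5.432/6.175 = 0.8797 m.
Manning's equation: Q = (1/n) A R^(2/3) S^(1/2) = (1/0.016) × 5.432 × 0.8797^(2/3) × 0.0061^(1/2) = 24.3 m³/s.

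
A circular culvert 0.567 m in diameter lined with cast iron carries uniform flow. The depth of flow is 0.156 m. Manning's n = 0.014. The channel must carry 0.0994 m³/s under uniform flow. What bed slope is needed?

S = 0.015

For a circular section of diameter D = 0.567 m at depth y = 0.156 m, the central angle is θ = 2 arccos(1 − 2y/D) = 2.209 rad. Then A = (D²/8)(θ − sin θ) = 0.05647 m² and P = Dθ/2 = 0.6262 m.
Hydraulic radius R = A/P = 0.05647/0.6262 = 0.09019 m.
From Manning's equation, S = [nQ / (1 A R^(2/3))]² = [0.014 × 0.0994 / (1 × 0.05647 × 0.09019^(2/3))]² = 0.015.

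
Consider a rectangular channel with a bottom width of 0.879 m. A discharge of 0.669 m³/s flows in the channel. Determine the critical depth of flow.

For a rectangular channel, critical depth y_c = (q²/g)^(1/3) where q = Q/b = 0.669/0.879 = 0.7611 m²/s.
So y_c = (0.7611²/9.81)^(1/3) = 0.389 m.

y_c = 0.389 m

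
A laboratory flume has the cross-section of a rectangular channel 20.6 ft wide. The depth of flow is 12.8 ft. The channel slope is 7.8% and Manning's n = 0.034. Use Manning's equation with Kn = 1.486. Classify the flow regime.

supercritical

Flow area A = b·y = 20.6 × 12.8 = 263.7 ft². Wetted perimeter P = b + 2y = 20.6 + 2×12.8 = 46.2 ft.
Hydraulic radius R = A/P = 263.7/46.2 = 5.707 ft.
V = (1.486/n) R^(2/3) √S = (1.486/0.034) × 5.707^(2/3) × √0.078 = 38.98 ft/s. Hydraulic depth D_h = A/T = 263.7/20.6 = 12.8 ft.
Froude number Fr = V/√(g·D_h) = 38.98/√(32.2×12.8) = 1.92, which is greater than 1, so the flow is supercritical.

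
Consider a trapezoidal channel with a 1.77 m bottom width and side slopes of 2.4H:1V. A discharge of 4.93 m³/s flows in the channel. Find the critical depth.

y_c = 0.681 m

At critical depth, Q² T / (g A³) = 1, i.e. A³/T = Q²/g = 4.93²/9.81 = 2.478.
Try y = 0.478 m: A³/T = 0.6671 — too small.
Try y = 0.766 m: A³/T = 3.877 — too large.
Try y = 0.681 m: A³/T = 2.473 — matches.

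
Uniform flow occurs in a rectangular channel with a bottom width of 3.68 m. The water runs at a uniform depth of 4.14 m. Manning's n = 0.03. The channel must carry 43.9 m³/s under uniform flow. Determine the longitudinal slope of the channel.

Flow area A = b·y = 3.68 × 4.14 = 15.24 m². Wetted perimeter P = b + 2y = 3.68 + 2×4.14 = 11.96 m.
Hydraulic radius R = A/P = 15.24/11.96 = 1.274 m.
From Manning's equation, S = [nQ / (1 A R^(2/3))]² = [0.03 × 43.9 / (1 × 15.24 × 1.274^(2/3))]² = 0.00541.

S = 0.00541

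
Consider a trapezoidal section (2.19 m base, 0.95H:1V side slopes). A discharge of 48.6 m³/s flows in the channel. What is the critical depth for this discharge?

At critical depth, Q² T / (g A³) = 1, i.e. A³/T = Q²/g = 48.6²/9.81 = 240.8.
At y = 2.84 m: A³/T = 352.6 — over.
At y = 1.94 m: A³/T = 81.51 — short.
At y = 2.58 m: A³/T = 242.1 — close enough.

y_c = 2.58 m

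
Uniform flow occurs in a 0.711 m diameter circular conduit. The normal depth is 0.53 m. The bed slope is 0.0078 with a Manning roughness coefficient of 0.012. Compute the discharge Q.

Q = 0.836 m³/s

For a circular section of diameter D = 0.711 m at depth y = 0.53 m, the central angle is θ = 2 arccos(1 − 2y/D) = 4.168 rad. Then A = (D²/8)(θ − sin θ) = 0.3174 m² and P = Dθ/2 = 1.482 m.
Hydraulic radius R = A/P = 0.3174/1.482 = 0.2142 m.
Manning's equation: Q = (1/n) A R^(2/3) S^(1/2) = (1/0.012) × 0.3174 × 0.2142^(2/3) × 0.0078^(1/2) = 0.836 m³/s.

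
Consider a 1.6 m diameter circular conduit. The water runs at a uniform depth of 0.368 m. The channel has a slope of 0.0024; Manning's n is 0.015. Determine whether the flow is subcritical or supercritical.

For a circular section of diameter D = 1.6 m at depth y = 0.368 m, the central angle is θ = 2 arccos(1 − 2y/D) = 2.001 rad. Then A = (D²/8)(θ − sin θ) = 0.3494 m² and P = Dθ/2 = 1.601 m.
Hydraulic radius R = A/P = 0.3494/1.601 = 0.2183 m.
V = (1/n) R^(2/3) √S = (1/0.015) × 0.2183^(2/3) × √0.0024 = 1.184 m/s. Hydraulic depth D_h = A/T = 0.3494/1.347 = 0.2594 m.
Froude number Fr = V/√(g·D_h) = 1.184/√(9.81×0.2594) = 0.742, which is less than 1, so the flow is subcritical.

subcritical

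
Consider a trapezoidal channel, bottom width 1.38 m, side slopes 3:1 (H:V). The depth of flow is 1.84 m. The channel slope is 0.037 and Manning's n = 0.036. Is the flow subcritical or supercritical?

With bottom width b = 1.38 m and side slope z = 3: A = (b + zy)y = (1.38 + 3×1.84)×1.84 = 12.7 m²; P = b + 2y√(1+z²) = 1.38 + 2×1.84×3.162 = 13.02 m.
Hydraulic radius R = A/P = 12.7/13.02 = 0.9753 m.
V = (1/n) R^(2/3) √S = (1/0.036) × 0.9753^(2/3) × √0.037 = 5.255 m/s. Hydraulic depth D_h = A/T = 12.7/12.42 = 1.022 m.
Froude number Fr = V/√(g·D_h) = 5.255/√(9.81×1.022) = 1.66, which is greater than 1, so the flow is supercritical.

supercritical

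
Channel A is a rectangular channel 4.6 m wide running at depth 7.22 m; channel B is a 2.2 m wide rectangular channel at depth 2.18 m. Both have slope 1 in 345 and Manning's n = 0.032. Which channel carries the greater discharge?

Channel A: Flow area A = b·y = 4.6 × 7.22 = 33.21 m². Wetted perimeter P = b + 2y = 4.6 + 2×7.22 = 19.04 m. Hydraulic radius R = A/P = 33.21/19.04 = 1.744 m. Q_A = (1/0.032)·33.21·1.744^(2/3)·√0.002899 = 80.97 m³/s.
Channel B: Flow area A = b·y = 2.2 × 2.18 = 4.796 m². Wetted perimeter P = b + 2y = 2.2 + 2×2.18 = 6.56 m. Hydraulic radius R = A/P = 4.796/6.56 = 0.7311 m. Q_B = (1/0.032)·4.796·0.7311^(2/3)·√0.002899 = 6.548 m³/s.
Q_A = 80.97 m³/s vs Q_B = 6.548 m³/s, so channel A carries more.

channel A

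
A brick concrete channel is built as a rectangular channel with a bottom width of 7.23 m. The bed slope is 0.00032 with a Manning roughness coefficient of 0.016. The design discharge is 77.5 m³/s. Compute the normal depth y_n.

Manning's equation rearranged: A R^(2/3) = nQ / (1·√S) = 0.016 × 77.5 / (√0.00032) = 69.32.
At y = 3.85 m: A R^(2/3) = 42.17 — short.
At y = 6.36 m: A R^(2/3) = 80.23 — over.
At y = 5.66 m: A R^(2/3) = 69.35 — ≈ 69.32.

y_n = 5.66 m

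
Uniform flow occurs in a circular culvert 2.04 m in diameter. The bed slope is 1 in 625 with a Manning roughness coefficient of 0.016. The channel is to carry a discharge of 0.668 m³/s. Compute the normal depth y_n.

Manning's equation rearranged: A R^(2/3) = nQ / (1·√S) = 0.016 × 0.668 / (√0.0016) = 0.2672.
Trying y = 0.357 m: A R^(2/3) = 0.1392 — too small.
Trying y = 0.589 m: A R^(2/3) = 0.3793 — too large.
Trying y = 0.493 m: A R^(2/3) = 0.2672 — close enough.

y_n = 0.493 m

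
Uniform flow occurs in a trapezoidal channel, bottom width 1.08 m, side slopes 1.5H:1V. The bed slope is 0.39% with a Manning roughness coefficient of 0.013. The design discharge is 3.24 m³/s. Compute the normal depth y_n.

Manning's equation rearranged: A R^(2/3) = nQ / (1·√S) = 0.013 × 3.24 / (√0.0039) = 0.6745.
Try y = 0.531 m: A R^(2/3) = 0.4785 — low.
Try y = 0.803 m: A R^(2/3) = 1.095 — high.
Try y = 0.632 m: A R^(2/3) = 0.6743 — matches.

y_n = 0.632 m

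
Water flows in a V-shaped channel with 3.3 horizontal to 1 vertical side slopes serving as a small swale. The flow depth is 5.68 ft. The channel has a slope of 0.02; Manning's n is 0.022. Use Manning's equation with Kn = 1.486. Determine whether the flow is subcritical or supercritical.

For a triangular section with side slope z = 3.3: A = zy² = 3.3×5.68² = 106.5 ft²; P = 2y√(1+z²) = 2×5.68×3.448 = 39.17 ft.
Hydraulic radius R = A/P = 106.5/39.17 = 2.718 ft.
V = (1.486/n) R^(2/3) √S = (1.486/0.022) × 2.718^(2/3) × √0.02 = 18.6 ft/s. Hydraulic depth D_h = A/T = 106.5/37.49 = 2.84 ft.
Froude number Fr = V/√(g·D_h) = 18.6/√(32.2×2.84) = 1.95, which is greater than 1, so the flow is supercritical.

supercritical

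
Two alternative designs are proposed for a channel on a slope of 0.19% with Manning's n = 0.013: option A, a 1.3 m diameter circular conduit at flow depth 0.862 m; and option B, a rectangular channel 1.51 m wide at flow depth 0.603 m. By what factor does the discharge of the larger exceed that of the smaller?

Channel A: For a circular section of diameter D = 1.3 m at depth y = 0.862 m, the central angle is θ = 2 arccos(1 − 2y/D) = 3.806 rad. Then A = (D²/8)(θ − sin θ) = 0.9343 m² and P = Dθ/2 = 2.474 m. Hydraulic radius R = A/P = 0.9343/2.474 = 0.3777 m. Q_A = (1/0.013)·0.9343·0.3777^(2/3)·√0.0019 = 1.637 m³/s.
Channel B: Flow area A = b·y = 1.51 × 0.603 = 0.9105 m². Wetted perimeter P = b + 2y = 1.51 + 2×0.603 = 2.716 m. Hydraulic radius R = A/P = 0.9105/2.716 = 0.3352 m. Q_B = (1/0.013)·0.9105·0.3352^(2/3)·√0.0019 = 1.473 m³/s.
The larger discharge is 1.637 m³/s and the smaller is 1.473 m³/s; the ratio is 1.11.

1.11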